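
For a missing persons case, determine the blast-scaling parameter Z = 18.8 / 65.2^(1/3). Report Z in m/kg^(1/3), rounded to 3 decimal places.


Scaled distance calculation:
W^(1/3) = 65.2^(1/3) = 4.024845
Z = R / W^(1/3) = 18.8 / 4.024845
Z = 4.671 m/kg^(1/3)

4.671


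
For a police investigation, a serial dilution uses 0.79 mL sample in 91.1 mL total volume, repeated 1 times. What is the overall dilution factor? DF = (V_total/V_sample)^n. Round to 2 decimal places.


Dilution factor calculation:
Single dilution = V_total / V_sample = 91.1 / 0.79 ≈ 115.316456
Number of dilutions = 1
Total DF = (91.1 / 0.79)^1 (full precision, rounded at the end) = 115.32

115.32


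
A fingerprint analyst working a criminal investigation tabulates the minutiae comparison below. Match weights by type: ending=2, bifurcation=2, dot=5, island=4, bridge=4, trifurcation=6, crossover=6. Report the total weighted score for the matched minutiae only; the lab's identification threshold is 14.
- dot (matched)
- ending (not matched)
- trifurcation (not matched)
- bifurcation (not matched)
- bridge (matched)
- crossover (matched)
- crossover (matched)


Weighted minutiae match score:
  dot: matched, +5 (running total 5)
  ending: not matched, +0
  trifurcation: not matched, +0
  bifurcation: not matched, +0
  bridge: matched, +4 (running total 9)
  crossover: matched, +6 (running total 15)
  crossover: matched, +6 (running total 21)
Total score = 21
Threshold = 14; verdict = identification

21


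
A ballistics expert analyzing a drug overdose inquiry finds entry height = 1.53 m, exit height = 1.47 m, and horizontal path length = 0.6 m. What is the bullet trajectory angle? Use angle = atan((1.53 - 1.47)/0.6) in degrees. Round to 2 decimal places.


Bullet trajectory angle:
Height difference = 1.53 - 1.47 = 0.06 m
angle = atan(0.06 / 0.6)
angle = atan(0.1)
angle = 5.71 degrees

5.71


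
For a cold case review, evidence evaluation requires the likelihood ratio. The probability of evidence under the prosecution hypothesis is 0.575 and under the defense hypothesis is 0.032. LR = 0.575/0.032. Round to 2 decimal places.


Likelihood ratio calculation:
LR = P(E|Hp) / P(E|Hd)
LR = 0.575 / 0.032
LR = 17.97

17.97


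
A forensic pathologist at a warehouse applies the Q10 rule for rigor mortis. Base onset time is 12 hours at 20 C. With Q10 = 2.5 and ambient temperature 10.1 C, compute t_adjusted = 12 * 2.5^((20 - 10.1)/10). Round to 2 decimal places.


Rigor mortis time adjustment:
Exponent = (T_ref - T_actual) / 10 = (20 - 10.1) / 10 = 0.99
Q10 factor = 2.5^0.99 = 2.4772
t_adjusted = 12 * 2.4772 = 29.73 hours

29.73


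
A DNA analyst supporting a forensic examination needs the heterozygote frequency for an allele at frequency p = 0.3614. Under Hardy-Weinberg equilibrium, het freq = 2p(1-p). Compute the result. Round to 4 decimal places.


Hardy-Weinberg heterozygote frequency:
q = 1 - p = 1 - 0.3614 = 0.6386
2pq = 2 * 0.3614 * 0.6386 = 0.4616

0.4616


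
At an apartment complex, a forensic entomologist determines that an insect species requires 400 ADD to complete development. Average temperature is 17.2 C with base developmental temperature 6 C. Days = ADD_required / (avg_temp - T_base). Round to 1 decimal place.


Insect development time:
Effective temperature = avg_temp - T_base = 17.2 - 6 = 11.2 C
Days = ADD / effective_temp = 400 / 11.2 = 35.7 days

35.7


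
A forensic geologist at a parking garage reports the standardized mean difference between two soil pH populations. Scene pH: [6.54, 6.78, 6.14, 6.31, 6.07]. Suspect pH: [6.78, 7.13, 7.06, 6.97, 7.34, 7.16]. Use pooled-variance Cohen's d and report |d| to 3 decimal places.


Pooled-variance Cohen's d for soil pH comparison:
Scene mean = 31.84 / 5 = 6.368
Suspect mean = 42.44 / 6 = 7.073333
Scene sample variance s_s^2 = 0.08587
Suspect sample variance s_c^2 = 0.035747
Pooled variance = ((n_s-1)*s_s^2 + (n_c-1)*s_c^2) / (n_s + n_c - 2) = 0.058024
Pooled SD = sqrt(0.058024) = 0.240882
Mean difference = -0.705333
|d| = |-0.705333| / 0.240882 = 2.928

2.928


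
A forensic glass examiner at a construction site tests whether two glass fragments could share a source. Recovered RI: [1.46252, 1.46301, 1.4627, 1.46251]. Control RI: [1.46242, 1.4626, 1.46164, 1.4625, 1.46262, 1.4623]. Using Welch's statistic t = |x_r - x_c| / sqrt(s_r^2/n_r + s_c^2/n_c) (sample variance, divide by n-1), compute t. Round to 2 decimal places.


Welch's t-criterion for glass RI comparison:
Recovered mean = sum / n_r = 5.85074 / 4 = 1.462685
Control mean = sum / n_c = 8.77408 / 6 = 1.4623467
Recovered sample variance s_r^2 = 5.45667e-08
Control sample variance s_c^2 = 1.33867e-07
Welch SE (unpooled) = sqrt(s_r^2/n_r + s_c^2/n_c) = sqrt(1.36417e-08 + 2.23111e-08) = sqrt(3.59528e-08) = 0.000189612
|mean_r - mean_c| = 0.000338333
t = 0.000338333 / 0.000189612 = 1.78

1.78


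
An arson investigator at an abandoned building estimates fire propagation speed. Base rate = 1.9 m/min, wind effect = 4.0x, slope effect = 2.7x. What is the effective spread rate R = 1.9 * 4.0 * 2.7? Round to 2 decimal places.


Fire spread rate calculation:
R = R0 * wind_factor * slope_factor
= 1.9 * 4.0 * 2.7
= 7.6 * 2.7
= 20.52 m/min

20.52


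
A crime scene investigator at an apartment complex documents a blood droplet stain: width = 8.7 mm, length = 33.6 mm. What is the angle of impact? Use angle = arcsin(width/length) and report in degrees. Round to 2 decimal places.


Blood spatter impact angle calculation:
width / length = 8.7 / 33.6 = 0.258929
angle = arcsin(0.258929)
angle = 15.01 degrees

15.01


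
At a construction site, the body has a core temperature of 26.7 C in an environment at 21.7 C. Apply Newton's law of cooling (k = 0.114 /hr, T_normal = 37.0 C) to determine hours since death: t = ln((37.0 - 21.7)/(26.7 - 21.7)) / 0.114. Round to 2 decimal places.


Using Newton's law of cooling:
t = ln((T_normal - T_ambient) / (T_body - T_ambient)) / k
T_normal - T_ambient = 15.3
T_body - T_ambient = 5.0
Ratio = 3.06
ln(ratio) = 1.118415
t = 1.118415 / 0.114 = 9.81 hours

9.81


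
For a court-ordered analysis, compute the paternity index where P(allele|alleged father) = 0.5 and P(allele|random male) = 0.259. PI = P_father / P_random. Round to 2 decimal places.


Paternity Index calculation:
PI = P(allele|father) / P(allele|random)
PI = 0.5 / 0.259
PI = 1.93

1.93


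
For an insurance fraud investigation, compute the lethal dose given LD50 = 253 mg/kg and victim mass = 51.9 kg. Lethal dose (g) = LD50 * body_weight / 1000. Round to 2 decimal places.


Lethal dose calculation:
Lethal dose = LD50 * body_weight / 1000
= 253 * 51.9 / 1000
= 13130.7 / 1000
= 13.13 g

13.13


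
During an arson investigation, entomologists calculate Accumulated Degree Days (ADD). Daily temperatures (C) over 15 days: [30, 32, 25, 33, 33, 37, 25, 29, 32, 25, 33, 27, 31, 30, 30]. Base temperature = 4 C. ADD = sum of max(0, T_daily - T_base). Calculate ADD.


Computing ADD day by day:
Day 1: max(0, 30 - 4) = 26
Day 2: max(0, 32 - 4) = 28
Day 3: max(0, 25 - 4) = 21
Day 4: max(0, 33 - 4) = 29
Day 5: max(0, 33 - 4) = 29
Day 6: max(0, 37 - 4) = 33
Day 7: max(0, 25 - 4) = 21
Day 8: max(0, 29 - 4) = 25
Day 9: max(0, 32 - 4) = 28
Day 10: max(0, 25 - 4) = 21
Day 11: max(0, 33 - 4) = 29
Day 12: max(0, 27 - 4) = 23
Day 13: max(0, 31 - 4) = 27
Day 14: max(0, 30 - 4) = 26
Day 15: max(0, 30 - 4) = 26
Total ADD = 392

392


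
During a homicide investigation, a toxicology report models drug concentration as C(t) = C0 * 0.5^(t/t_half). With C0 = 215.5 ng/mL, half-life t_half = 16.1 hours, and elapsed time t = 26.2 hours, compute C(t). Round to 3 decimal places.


Drug concentration decay:
Number of half-lives = t / t_half = 26.2 / 16.1 = 1.627329
Decay factor = 0.5^1.627329 = 0.32368693
C(t) = 215.5 * 0.32368693 = 69.755 ng/mL

69.755


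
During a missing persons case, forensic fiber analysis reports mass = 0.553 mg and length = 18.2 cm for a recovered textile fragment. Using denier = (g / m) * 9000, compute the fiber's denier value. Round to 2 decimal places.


Denier calculation:
Mass in grams = 0.553 mg / 1000 = 0.000553 g
Length in meters = 18.2 cm / 100 = 0.182 m
Linear density = mass / length = 0.000553 / 0.182 = 0.00303846 g/m
Denier = (g/m) * 9000 = 0.00303846 * 9000 = 27.35

27.35


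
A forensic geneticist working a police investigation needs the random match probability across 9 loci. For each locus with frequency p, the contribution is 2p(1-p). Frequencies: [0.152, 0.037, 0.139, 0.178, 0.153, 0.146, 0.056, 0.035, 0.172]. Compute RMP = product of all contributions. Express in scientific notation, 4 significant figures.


Computing RMP for 9 loci:
Locus 1: 2 * 0.152 * 0.848 = 0.257792
Locus 2: 2 * 0.037 * 0.963 = 0.071262
Locus 3: 2 * 0.139 * 0.861 = 0.239358
Locus 4: 2 * 0.178 * 0.822 = 0.292632
Locus 5: 2 * 0.153 * 0.847 = 0.259182
Locus 6: 2 * 0.146 * 0.854 = 0.249368
Locus 7: 2 * 0.056 * 0.944 = 0.105728
Locus 8: 2 * 0.035 * 0.965 = 0.06755
Locus 9: 2 * 0.172 * 0.828 = 0.284832
RMP = 1.692e-07

1.692e-07


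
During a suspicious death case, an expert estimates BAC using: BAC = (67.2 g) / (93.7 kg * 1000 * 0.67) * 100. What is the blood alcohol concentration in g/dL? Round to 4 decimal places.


Applying the Widmark formula:
BAC = (dose_g / (body_wt * 1000 * r)) * 100
Denominator = 93.7 * 1000 * 0.67 = 62779
BAC = (67.2 / 62779) * 100
BAC = 0.1070 g/dL

0.1070


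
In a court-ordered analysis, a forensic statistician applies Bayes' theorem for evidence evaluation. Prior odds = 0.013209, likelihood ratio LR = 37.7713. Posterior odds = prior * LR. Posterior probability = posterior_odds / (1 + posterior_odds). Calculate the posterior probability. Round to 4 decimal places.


Bayesian evidence evaluation:
Posterior odds = prior_odds * LR = 0.013209 * 37.7713 = 0.4989211
Posterior probability = posterior_odds / (1 + posterior_odds)
= 0.4989211 / (1 + 0.4989211)
= 0.4989211 / 1.4989211
= 0.3329

0.3329


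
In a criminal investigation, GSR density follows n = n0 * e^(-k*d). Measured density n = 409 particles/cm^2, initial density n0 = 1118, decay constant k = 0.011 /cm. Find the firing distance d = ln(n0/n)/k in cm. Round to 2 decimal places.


GSR distance calculation:
n0/n = 1118 / 409 = 2.733496
ln(n0/n) = 1.005581
d = 1.005581 / 0.011 = 91.42 cm

91.42


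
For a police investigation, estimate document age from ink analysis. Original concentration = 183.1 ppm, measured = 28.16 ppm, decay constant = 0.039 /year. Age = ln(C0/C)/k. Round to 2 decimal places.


Document age estimation:
C0/C = 183.1 / 28.16 = 6.502131
ln(C0/C) = 1.87213
t = 1.87213 / 0.039 = 48.00 years

48.00


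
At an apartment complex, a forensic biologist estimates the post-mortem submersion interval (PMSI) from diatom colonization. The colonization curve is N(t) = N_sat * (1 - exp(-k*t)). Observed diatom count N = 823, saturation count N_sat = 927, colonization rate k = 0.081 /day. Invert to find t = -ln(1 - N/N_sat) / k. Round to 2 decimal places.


PMSI from diatom colonization curve:
N / N_sat = 823 / 927 = 0.88781
1 - N/N_sat = 0.11219
ln(1 - N/N_sat) = -2.187561
t = -ln(1 - N/N_sat) / k = -(-2.187561) / 0.081 = 27.01 days

27.01


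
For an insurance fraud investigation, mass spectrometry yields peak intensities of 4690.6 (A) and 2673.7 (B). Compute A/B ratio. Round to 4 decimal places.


Spectral peak ratio:
Peak A = 4690.6 counts
Peak B = 2673.7 counts
Ratio = 4690.6 / 2673.7 = 1.7543

1.7543


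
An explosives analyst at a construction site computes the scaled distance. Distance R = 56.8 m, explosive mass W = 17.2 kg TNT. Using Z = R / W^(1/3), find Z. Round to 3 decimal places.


Scaled distance calculation:
W^(1/3) = 17.2^(1/3) = 2.581326
Z = R / W^(1/3) = 56.8 / 2.581326
Z = 22.004 m/kg^(1/3)

22.004


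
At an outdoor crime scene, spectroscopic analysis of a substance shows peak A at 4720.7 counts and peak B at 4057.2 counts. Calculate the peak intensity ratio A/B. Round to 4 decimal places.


Spectral peak ratio:
Peak A = 4720.7 counts
Peak B = 4057.2 counts
Ratio = 4720.7 / 4057.2 = 1.1635

1.1635


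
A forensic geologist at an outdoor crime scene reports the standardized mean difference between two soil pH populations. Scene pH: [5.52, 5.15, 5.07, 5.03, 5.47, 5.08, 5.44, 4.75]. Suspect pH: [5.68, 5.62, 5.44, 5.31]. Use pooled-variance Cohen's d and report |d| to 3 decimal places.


Pooled-variance Cohen's d for soil pH comparison:
Scene mean = 41.51 / 8 = 5.18875
Suspect mean = 22.05 / 4 = 5.5125
Scene sample variance s_s^2 = 0.071012
Suspect sample variance s_c^2 = 0.028625
Pooled variance = ((n_s-1)*s_s^2 + (n_c-1)*s_c^2) / (n_s + n_c - 2) = 0.058296
Pooled SD = sqrt(0.058296) = 0.241446
Mean difference = -0.32375
|d| = |-0.32375| / 0.241446 = 1.341

1.341


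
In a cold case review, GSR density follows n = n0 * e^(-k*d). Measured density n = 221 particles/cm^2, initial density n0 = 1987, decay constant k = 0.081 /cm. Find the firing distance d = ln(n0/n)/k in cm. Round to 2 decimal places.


GSR distance calculation:
n0/n = 1987 / 221 = 8.99095
ln(n0/n) = 2.196219
d = 2.196219 / 0.081 = 27.11 cm

27.11


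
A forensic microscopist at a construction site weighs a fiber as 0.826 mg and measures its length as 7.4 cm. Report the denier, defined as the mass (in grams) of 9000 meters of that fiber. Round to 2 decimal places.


Denier calculation:
Mass in grams = 0.826 mg / 1000 = 0.000826 g
Length in meters = 7.4 cm / 100 = 0.074 m
Linear density = mass / length = 0.000826 / 0.074 = 0.01116216 g/m
Denier = (g/m) * 9000 = 0.01116216 * 9000 = 100.46

100.46


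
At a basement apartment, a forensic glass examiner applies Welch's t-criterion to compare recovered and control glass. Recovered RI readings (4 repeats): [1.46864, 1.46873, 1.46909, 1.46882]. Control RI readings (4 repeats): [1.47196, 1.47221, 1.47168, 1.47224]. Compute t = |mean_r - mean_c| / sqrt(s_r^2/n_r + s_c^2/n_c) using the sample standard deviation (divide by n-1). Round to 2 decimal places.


Welch's t-criterion for glass RI comparison:
Recovered mean = sum / n_r = 5.87528 / 4 = 1.46882
Control mean = sum / n_c = 5.88809 / 4 = 1.4720225
Recovered sample variance s_r^2 = 3.78e-08
Control sample variance s_c^2 = 6.78917e-08
Welch SE (unpooled) = sqrt(s_r^2/n_r + s_c^2/n_c) = sqrt(9.45e-09 + 1.69729e-08) = sqrt(2.64229e-08) = 0.000162551
|mean_r - mean_c| = 0.0032025
t = 0.0032025 / 0.000162551 = 19.70

19.70


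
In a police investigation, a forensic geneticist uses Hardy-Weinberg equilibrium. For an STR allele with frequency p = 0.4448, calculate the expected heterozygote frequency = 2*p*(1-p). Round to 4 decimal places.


Hardy-Weinberg heterozygote frequency:
q = 1 - p = 1 - 0.4448 = 0.5552
2pq = 2 * 0.4448 * 0.5552 = 0.4939

0.4939


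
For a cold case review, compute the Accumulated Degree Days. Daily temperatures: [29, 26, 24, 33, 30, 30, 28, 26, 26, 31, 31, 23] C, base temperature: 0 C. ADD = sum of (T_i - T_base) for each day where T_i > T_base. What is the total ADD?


Computing ADD day by day:
Day 1: max(0, 29 - 0) = 29
Day 2: max(0, 26 - 0) = 26
Day 3: max(0, 24 - 0) = 24
Day 4: max(0, 33 - 0) = 33
Day 5: max(0, 30 - 0) = 30
Day 6: max(0, 30 - 0) = 30
Day 7: max(0, 28 - 0) = 28
Day 8: max(0, 26 - 0) = 26
Day 9: max(0, 26 - 0) = 26
Day 10: max(0, 31 - 0) = 31
Day 11: max(0, 31 - 0) = 31
Day 12: max(0, 23 - 0) = 23
Total ADD = 337

337


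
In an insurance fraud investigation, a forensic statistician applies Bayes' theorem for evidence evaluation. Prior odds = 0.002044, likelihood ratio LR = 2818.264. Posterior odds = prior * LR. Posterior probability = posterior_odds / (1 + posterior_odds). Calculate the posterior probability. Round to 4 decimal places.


Bayesian evidence evaluation:
Posterior odds = prior_odds * LR = 0.002044 * 2818.264 = 5.760532
Posterior probability = posterior_odds / (1 + posterior_odds)
= 5.760532 / (1 + 5.760532)
= 5.760532 / 6.760532
= 0.8521

0.8521


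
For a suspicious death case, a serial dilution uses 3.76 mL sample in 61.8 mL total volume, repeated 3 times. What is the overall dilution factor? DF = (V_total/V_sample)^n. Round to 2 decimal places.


Dilution factor calculation:
Single dilution = V_total / V_sample = 61.8 / 3.76 ≈ 16.43617
Number of dilutions = 3
Total DF = (61.8 / 3.76)^3 (full precision, rounded at the end) = 4440.19

4440.19


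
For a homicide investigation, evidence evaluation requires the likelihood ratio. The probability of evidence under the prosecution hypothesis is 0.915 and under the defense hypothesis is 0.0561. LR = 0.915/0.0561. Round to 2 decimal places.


Likelihood ratio calculation:
LR = P(E|Hp) / P(E|Hd)
LR = 0.915 / 0.0561
LR = 16.31

16.31


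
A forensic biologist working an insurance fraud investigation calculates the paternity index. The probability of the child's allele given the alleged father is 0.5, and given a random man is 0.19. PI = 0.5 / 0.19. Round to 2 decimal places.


Paternity Index calculation:
PI = P(allele|father) / P(allele|random)
PI = 0.5 / 0.19
PI = 2.63

2.63


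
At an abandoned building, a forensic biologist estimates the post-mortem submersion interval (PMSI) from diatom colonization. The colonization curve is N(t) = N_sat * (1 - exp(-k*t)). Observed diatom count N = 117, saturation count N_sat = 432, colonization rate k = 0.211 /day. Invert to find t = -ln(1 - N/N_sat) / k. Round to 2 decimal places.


PMSI from diatom colonization curve:
N / N_sat = 117 / 432 = 0.270833
1 - N/N_sat = 0.729167
ln(1 - N/N_sat) = -0.315852
t = -ln(1 - N/N_sat) / k = -(-0.315852) / 0.211 = 1.50 days

1.50


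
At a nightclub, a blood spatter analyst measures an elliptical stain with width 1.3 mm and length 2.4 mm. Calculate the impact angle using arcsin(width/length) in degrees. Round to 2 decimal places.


Blood spatter impact angle calculation:
width / length = 1.3 / 2.4 = 0.541667
angle = arcsin(0.541667)
angle = 32.80 degrees

32.80


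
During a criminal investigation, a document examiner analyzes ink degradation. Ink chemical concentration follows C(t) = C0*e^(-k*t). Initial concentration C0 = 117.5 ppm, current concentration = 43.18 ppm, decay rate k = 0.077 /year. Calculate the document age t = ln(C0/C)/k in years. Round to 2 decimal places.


Document age estimation:
C0/C = 117.5 / 43.18 = 2.721167
ln(C0/C) = 1.001061
t = 1.001061 / 0.077 = 13.00 years

13.00


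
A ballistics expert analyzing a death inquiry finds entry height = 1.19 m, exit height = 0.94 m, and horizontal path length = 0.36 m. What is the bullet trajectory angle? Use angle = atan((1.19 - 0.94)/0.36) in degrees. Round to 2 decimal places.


Bullet trajectory angle:
Height difference = 1.19 - 0.94 = 0.25 m
angle = atan(0.25 / 0.36)
angle = atan(0.694444)
angle = 34.78 degrees

34.78


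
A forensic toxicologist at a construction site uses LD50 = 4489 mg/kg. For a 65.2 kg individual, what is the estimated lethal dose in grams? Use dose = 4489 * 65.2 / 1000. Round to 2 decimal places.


Lethal dose calculation:
Lethal dose = LD50 * body_weight / 1000
= 4489 * 65.2 / 1000
= 292682.8 / 1000
= 292.68 g

292.68


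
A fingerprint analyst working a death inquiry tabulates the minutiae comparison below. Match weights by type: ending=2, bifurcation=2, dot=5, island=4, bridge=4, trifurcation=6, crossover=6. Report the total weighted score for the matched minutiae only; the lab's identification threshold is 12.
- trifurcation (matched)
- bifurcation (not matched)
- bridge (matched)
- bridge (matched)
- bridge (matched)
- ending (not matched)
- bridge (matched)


Weighted minutiae match score:
  trifurcation: matched, +6 (running total 6)
  bifurcation: not matched, +0
  bridge: matched, +4 (running total 10)
  bridge: matched, +4 (running total 14)
  bridge: matched, +4 (running total 18)
  ending: not matched, +0
  bridge: matched, +4 (running total 22)
Total score = 22
Threshold = 12; verdict = identification

22


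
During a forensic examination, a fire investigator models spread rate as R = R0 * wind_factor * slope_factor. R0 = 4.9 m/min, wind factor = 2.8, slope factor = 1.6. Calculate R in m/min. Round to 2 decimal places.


Fire spread rate calculation:
R = R0 * wind_factor * slope_factor
= 4.9 * 2.8 * 1.6
= 13.72 * 1.6
= 21.95 m/min

21.95


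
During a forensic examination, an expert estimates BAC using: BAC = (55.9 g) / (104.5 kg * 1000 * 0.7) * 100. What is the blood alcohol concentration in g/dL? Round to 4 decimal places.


Applying the Widmark formula:
BAC = (dose_g / (body_wt * 1000 * r)) * 100
Denominator = 104.5 * 1000 * 0.7 = 73150
BAC = (55.9 / 73150) * 100
BAC = 0.0764 g/dL

0.0764


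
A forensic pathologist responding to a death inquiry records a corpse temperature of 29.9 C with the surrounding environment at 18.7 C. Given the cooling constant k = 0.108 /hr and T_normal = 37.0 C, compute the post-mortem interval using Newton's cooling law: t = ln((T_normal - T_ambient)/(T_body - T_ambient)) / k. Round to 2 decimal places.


Using Newton's law of cooling:
t = ln((T_normal - T_ambient) / (T_body - T_ambient)) / k
T_normal - T_ambient = 18.3
T_body - T_ambient = 11.2
Ratio = 1.633929
ln(ratio) = 0.490988
t = 0.490988 / 0.108 = 4.55 hours

4.55


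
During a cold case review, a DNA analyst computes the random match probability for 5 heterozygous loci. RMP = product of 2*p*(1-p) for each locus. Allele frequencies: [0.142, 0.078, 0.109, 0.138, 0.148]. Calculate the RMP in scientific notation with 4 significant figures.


Computing RMP for 5 loci:
Locus 1: 2 * 0.142 * 0.858 = 0.243672
Locus 2: 2 * 0.078 * 0.922 = 0.143832
Locus 3: 2 * 0.109 * 0.891 = 0.194238
Locus 4: 2 * 0.138 * 0.862 = 0.237912
Locus 5: 2 * 0.148 * 0.852 = 0.252192
RMP = 4.085e-04

4.085e-04


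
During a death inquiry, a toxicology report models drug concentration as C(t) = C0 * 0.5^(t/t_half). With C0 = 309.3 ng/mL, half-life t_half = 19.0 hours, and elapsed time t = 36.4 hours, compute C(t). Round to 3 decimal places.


Drug concentration decay:
Number of half-lives = t / t_half = 36.4 / 19.0 = 1.915789
Decay factor = 0.5^1.915789 = 0.26502695
C(t) = 309.3 * 0.26502695 = 81.973 ng/mL

81.973


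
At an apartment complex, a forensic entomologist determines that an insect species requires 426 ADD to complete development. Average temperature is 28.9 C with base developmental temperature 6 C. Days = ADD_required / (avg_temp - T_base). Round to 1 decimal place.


Insect development time:
Effective temperature = avg_temp - T_base = 28.9 - 6 = 22.9 C
Days = ADD / effective_temp = 426 / 22.9 = 18.6 days

18.6


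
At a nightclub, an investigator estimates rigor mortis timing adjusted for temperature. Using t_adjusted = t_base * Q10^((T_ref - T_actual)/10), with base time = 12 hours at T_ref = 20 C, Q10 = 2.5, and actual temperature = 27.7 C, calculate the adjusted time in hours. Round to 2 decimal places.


Rigor mortis time adjustment:
Exponent = (T_ref - T_actual) / 10 = (20 - 27.7) / 10 = -0.77
Q10 factor = 2.5^-0.77 = 0.49384
t_adjusted = 12 * 0.49384 = 5.93 hours

5.93


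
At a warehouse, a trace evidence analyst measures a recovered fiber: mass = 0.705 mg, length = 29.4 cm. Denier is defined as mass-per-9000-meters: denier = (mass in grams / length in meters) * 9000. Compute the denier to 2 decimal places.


Denier calculation:
Mass in grams = 0.705 mg / 1000 = 0.000705 g
Length in meters = 29.4 cm / 100 = 0.294 m
Linear density = mass / length = 0.000705 / 0.294 = 0.00239796 g/m
Denier = (g/m) * 9000 = 0.00239796 * 9000 = 21.58

21.58


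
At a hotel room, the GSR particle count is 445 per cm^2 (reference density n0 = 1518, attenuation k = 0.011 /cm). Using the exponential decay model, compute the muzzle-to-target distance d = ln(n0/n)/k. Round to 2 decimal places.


GSR distance calculation:
n0/n = 1518 / 445 = 3.411236
ln(n0/n) = 1.227075
d = 1.227075 / 0.011 = 111.55 cm

111.55


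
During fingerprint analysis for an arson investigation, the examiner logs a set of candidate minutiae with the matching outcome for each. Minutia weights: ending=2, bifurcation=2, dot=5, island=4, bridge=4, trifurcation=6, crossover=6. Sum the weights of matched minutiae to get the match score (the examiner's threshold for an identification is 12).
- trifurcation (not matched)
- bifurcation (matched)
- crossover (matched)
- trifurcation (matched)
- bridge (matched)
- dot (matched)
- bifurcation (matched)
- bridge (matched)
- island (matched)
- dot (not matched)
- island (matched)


Weighted minutiae match score:
  trifurcation: not matched, +0
  bifurcation: matched, +2 (running total 2)
  crossover: matched, +6 (running total 8)
  trifurcation: matched, +6 (running total 14)
  bridge: matched, +4 (running total 18)
  dot: matched, +5 (running total 23)
  bifurcation: matched, +2 (running total 25)
  bridge: matched, +4 (running total 29)
  island: matched, +4 (running total 33)
  dot: not matched, +0
  island: matched, +4 (running total 37)
Total score = 37
Threshold = 12; verdict = identification

37


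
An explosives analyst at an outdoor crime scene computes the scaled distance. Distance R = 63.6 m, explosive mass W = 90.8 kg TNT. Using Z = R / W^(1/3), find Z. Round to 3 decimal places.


Scaled distance calculation:
W^(1/3) = 90.8^(1/3) = 4.494644
Z = R / W^(1/3) = 63.6 / 4.494644
Z = 14.150 m/kg^(1/3)

14.150


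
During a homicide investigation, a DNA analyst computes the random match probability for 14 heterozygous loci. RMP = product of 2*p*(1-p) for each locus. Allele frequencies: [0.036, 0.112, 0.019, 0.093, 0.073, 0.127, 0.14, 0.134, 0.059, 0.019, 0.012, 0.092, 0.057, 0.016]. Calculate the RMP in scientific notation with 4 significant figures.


Computing RMP for 14 loci:
Locus 1: 2 * 0.036 * 0.964 = 0.069408
Locus 2: 2 * 0.112 * 0.888 = 0.198912
Locus 3: 2 * 0.019 * 0.981 = 0.037278
Locus 4: 2 * 0.093 * 0.907 = 0.168702
Locus 5: 2 * 0.073 * 0.927 = 0.135342
Locus 6: 2 * 0.127 * 0.873 = 0.221742
Locus 7: 2 * 0.14 * 0.86 = 0.2408
Locus 8: 2 * 0.134 * 0.866 = 0.232088
Locus 9: 2 * 0.059 * 0.941 = 0.111038
Locus 10: 2 * 0.019 * 0.981 = 0.037278
Locus 11: 2 * 0.012 * 0.988 = 0.023712
Locus 12: 2 * 0.092 * 0.908 = 0.167072
Locus 13: 2 * 0.057 * 0.943 = 0.107502
Locus 14: 2 * 0.016 * 0.984 = 0.031488
RMP = 8.083e-15

8.083e-15


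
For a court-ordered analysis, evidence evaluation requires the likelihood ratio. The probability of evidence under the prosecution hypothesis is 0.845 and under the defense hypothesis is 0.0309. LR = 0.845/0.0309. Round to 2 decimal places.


Likelihood ratio calculation:
LR = P(E|Hp) / P(E|Hd)
LR = 0.845 / 0.0309
LR = 27.35

27.35


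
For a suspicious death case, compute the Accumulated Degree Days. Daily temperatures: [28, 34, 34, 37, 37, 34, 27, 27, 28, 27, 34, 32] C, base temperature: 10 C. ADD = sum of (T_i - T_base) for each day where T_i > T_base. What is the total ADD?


Computing ADD day by day:
Day 1: max(0, 28 - 10) = 18
Day 2: max(0, 34 - 10) = 24
Day 3: max(0, 34 - 10) = 24
Day 4: max(0, 37 - 10) = 27
Day 5: max(0, 37 - 10) = 27
Day 6: max(0, 34 - 10) = 24
Day 7: max(0, 27 - 10) = 17
Day 8: max(0, 27 - 10) = 17
Day 9: max(0, 28 - 10) = 18
Day 10: max(0, 27 - 10) = 17
Day 11: max(0, 34 - 10) = 24
Day 12: max(0, 32 - 10) = 22
Total ADD = 259

259


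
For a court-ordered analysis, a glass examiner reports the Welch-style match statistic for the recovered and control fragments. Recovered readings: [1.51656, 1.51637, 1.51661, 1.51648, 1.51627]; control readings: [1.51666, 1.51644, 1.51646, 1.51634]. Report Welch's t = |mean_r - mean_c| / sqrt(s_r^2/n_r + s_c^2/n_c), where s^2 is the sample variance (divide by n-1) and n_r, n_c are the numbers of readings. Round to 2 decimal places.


Welch's t-criterion for glass RI comparison:
Recovered mean = sum / n_r = 7.58229 / 5 = 1.516458
Control mean = sum / n_c = 6.0659 / 4 = 1.516475
Recovered sample variance s_r^2 = 1.927e-08
Control sample variance s_c^2 = 1.79667e-08
Welch SE (unpooled) = sqrt(s_r^2/n_r + s_c^2/n_c) = sqrt(3.854e-09 + 4.49167e-09) = sqrt(8.34567e-09) = 9.13546e-05
|mean_r - mean_c| = 1.7e-05
t = 1.7e-05 / 9.13546e-05 = 0.19

0.19


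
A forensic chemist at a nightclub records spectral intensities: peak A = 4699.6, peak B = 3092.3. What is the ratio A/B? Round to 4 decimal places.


Spectral peak ratio:
Peak A = 4699.6 counts
Peak B = 3092.3 counts
Ratio = 4699.6 / 3092.3 = 1.5198

1.5198


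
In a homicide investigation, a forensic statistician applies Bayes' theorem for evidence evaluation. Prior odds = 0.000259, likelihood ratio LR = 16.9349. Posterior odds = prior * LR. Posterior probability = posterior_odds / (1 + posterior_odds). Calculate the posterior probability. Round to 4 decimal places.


Bayesian evidence evaluation:
Posterior odds = prior_odds * LR = 0.000259 * 16.9349 = 0.004386139
Posterior probability = posterior_odds / (1 + posterior_odds)
= 0.004386139 / (1 + 0.004386139)
= 0.004386139 / 1.004386139
= 0.0044

0.0044


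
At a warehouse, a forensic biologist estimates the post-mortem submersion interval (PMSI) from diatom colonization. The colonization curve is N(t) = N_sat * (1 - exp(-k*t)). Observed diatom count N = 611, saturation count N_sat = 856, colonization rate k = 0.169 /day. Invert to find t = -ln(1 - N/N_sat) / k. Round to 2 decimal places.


PMSI from diatom colonization curve:
N / N_sat = 611 / 856 = 0.713785
1 - N/N_sat = 0.286215
ln(1 - N/N_sat) = -1.251012
t = -ln(1 - N/N_sat) / k = -(-1.251012) / 0.169 = 7.40 days

7.40


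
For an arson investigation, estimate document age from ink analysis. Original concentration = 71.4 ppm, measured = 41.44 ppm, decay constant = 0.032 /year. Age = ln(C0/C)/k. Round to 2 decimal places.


Document age estimation:
C0/C = 71.4 / 41.44 = 1.722973
ln(C0/C) = 0.544051
t = 0.544051 / 0.032 = 17.00 years

17.00


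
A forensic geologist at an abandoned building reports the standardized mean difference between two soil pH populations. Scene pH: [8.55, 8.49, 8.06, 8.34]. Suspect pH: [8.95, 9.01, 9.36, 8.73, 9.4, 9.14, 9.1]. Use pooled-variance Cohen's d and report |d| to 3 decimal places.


Pooled-variance Cohen's d for soil pH comparison:
Scene mean = 33.44 / 4 = 8.36
Suspect mean = 63.69 / 7 = 9.098571
Scene sample variance s_s^2 = 0.0478
Suspect sample variance s_c^2 = 0.054448
Pooled variance = ((n_s-1)*s_s^2 + (n_c-1)*s_c^2) / (n_s + n_c - 2) = 0.052232
Pooled SD = sqrt(0.052232) = 0.228543
Mean difference = -0.738571
|d| = |-0.738571| / 0.228543 = 3.232

3.232


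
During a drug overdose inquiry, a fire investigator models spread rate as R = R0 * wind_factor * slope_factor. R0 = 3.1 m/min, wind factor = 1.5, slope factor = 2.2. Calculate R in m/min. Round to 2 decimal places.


Fire spread rate calculation:
R = R0 * wind_factor * slope_factor
= 3.1 * 1.5 * 2.2
= 4.65 * 2.2
= 10.23 m/min

10.23


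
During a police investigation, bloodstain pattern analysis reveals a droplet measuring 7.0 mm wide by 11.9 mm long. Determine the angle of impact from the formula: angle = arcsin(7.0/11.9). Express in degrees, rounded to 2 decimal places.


Blood spatter impact angle calculation:
width / length = 7.0 / 11.9 = 0.588235
angle = arcsin(0.588235)
angle = 36.03 degrees

36.03


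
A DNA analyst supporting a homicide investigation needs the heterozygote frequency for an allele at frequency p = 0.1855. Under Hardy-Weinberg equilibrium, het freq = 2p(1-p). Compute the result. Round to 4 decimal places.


Hardy-Weinberg heterozygote frequency:
q = 1 - p = 1 - 0.1855 = 0.8145
2pq = 2 * 0.1855 * 0.8145 = 0.3022

0.3022


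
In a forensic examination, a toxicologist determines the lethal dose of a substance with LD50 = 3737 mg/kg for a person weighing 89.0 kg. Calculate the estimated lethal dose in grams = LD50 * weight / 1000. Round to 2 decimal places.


Lethal dose calculation:
Lethal dose = LD50 * body_weight / 1000
= 3737 * 89.0 / 1000
= 332593 / 1000
= 332.59 g

332.59


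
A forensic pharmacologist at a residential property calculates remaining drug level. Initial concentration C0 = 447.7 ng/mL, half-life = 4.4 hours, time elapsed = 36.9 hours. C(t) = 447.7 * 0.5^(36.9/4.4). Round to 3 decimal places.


Drug concentration decay:
Number of half-lives = t / t_half = 36.9 / 4.4 = 8.386364
Decay factor = 0.5^8.386364 = 0.0029885
C(t) = 447.7 * 0.0029885 = 1.338 ng/mL

1.338


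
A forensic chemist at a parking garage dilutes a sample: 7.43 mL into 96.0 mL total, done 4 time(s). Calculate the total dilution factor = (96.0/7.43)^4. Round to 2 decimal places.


Dilution factor calculation:
Single dilution = V_total / V_sample = 96.0 / 7.43 ≈ 12.920592
Number of dilutions = 4
Total DF = (96.0 / 7.43)^4 (full precision, rounded at the end) = 27869.53

27869.53


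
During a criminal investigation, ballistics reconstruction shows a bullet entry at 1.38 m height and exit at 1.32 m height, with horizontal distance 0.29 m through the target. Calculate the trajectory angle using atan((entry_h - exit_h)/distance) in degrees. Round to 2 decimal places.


Bullet trajectory angle:
Height difference = 1.38 - 1.32 = 0.06 m
angle = atan(0.06 / 0.29)
angle = atan(0.206897)
angle = 11.69 degrees

11.69


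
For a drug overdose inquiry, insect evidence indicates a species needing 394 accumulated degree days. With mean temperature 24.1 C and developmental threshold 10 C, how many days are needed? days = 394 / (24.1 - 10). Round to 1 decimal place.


Insect development time:
Effective temperature = avg_temp - T_base = 24.1 - 10 = 14.1 C
Days = ADD / effective_temp = 394 / 14.1 = 27.9 days

27.9


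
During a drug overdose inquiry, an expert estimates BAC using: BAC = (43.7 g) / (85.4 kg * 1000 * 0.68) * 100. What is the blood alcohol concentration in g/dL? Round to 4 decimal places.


Applying the Widmark formula:
BAC = (dose_g / (body_wt * 1000 * r)) * 100
Denominator = 85.4 * 1000 * 0.68 = 58072
BAC = (43.7 / 58072) * 100
BAC = 0.0753 g/dL

0.0753


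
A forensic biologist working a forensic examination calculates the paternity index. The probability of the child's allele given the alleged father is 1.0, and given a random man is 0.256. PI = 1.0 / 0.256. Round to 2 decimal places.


Paternity Index calculation:
PI = P(allele|father) / P(allele|random)
PI = 1.0 / 0.256
PI = 3.91

3.91


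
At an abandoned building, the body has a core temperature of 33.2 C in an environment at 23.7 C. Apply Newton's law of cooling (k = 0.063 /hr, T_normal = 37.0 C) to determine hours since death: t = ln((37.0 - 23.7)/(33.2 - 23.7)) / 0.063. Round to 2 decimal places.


Using Newton's law of cooling:
t = ln((T_normal - T_ambient) / (T_body - T_ambient)) / k
T_normal - T_ambient = 13.3
T_body - T_ambient = 9.5
Ratio = 1.4
ln(ratio) = 0.336472
t = 0.336472 / 0.063 = 5.34 hours

5.34


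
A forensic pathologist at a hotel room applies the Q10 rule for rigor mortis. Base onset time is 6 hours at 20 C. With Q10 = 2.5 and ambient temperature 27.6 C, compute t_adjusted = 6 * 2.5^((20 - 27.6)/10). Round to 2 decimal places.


Rigor mortis time adjustment:
Exponent = (T_ref - T_actual) / 10 = (20 - 27.6) / 10 = -0.76
Q10 factor = 2.5^-0.76 = 0.49839
t_adjusted = 6 * 0.49839 = 2.99 hours

2.99


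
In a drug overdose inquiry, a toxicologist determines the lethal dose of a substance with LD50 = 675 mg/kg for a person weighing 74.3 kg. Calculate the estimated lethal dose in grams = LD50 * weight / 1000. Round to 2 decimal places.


Lethal dose calculation:
Lethal dose = LD50 * body_weight / 1000
= 675 * 74.3 / 1000
= 50152.5 / 1000
= 50.15 g

50.15


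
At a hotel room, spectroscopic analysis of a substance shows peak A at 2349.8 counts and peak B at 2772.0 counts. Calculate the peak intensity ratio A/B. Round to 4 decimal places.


Spectral peak ratio:
Peak A = 2349.8 counts
Peak B = 2772.0 counts
Ratio = 2349.8 / 2772.0 = 0.8477

0.8477


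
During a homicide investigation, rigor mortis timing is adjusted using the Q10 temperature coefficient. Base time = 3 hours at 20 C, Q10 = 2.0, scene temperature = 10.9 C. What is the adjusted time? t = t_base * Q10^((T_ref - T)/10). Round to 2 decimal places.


Rigor mortis time adjustment:
Exponent = (T_ref - T_actual) / 10 = (20 - 10.9) / 10 = 0.91
Q10 factor = 2.0^0.91 = 1.87905
t_adjusted = 3 * 1.87905 = 5.64 hours

5.64


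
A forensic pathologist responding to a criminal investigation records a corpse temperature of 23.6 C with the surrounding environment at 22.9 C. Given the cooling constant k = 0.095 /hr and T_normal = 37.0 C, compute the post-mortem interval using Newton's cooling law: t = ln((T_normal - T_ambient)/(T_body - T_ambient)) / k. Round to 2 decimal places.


Using Newton's law of cooling:
t = ln((T_normal - T_ambient) / (T_body - T_ambient)) / k
T_normal - T_ambient = 14.1
T_body - T_ambient = 0.7
Ratio = 20.142857
ln(ratio) = 3.00285
t = 3.00285 / 0.095 = 31.61 hours

31.61


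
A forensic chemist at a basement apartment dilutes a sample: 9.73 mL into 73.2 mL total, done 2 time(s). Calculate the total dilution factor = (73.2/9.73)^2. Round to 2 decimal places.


Dilution factor calculation:
Single dilution = V_total / V_sample = 73.2 / 9.73 ≈ 7.523124
Number of dilutions = 2
Total DF = (73.2 / 9.73)^2 (full precision, rounded at the end) = 56.60

56.60


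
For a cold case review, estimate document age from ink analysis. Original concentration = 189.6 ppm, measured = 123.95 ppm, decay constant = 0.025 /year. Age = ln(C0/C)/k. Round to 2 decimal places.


Document age estimation:
C0/C = 189.6 / 123.95 = 1.529649
ln(C0/C) = 0.425038
t = 0.425038 / 0.025 = 17.00 years

17.00


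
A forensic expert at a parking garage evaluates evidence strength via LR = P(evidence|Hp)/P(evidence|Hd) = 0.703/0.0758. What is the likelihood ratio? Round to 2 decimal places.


Likelihood ratio calculation:
LR = P(E|Hp) / P(E|Hd)
LR = 0.703 / 0.0758
LR = 9.27

9.27


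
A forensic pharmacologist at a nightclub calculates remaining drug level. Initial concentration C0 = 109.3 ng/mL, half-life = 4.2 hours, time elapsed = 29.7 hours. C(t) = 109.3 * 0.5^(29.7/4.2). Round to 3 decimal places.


Drug concentration decay:
Number of half-lives = t / t_half = 29.7 / 4.2 = 7.071429
Decay factor = 0.5^7.071429 = 0.00743512
C(t) = 109.3 * 0.00743512 = 0.813 ng/mL

0.813


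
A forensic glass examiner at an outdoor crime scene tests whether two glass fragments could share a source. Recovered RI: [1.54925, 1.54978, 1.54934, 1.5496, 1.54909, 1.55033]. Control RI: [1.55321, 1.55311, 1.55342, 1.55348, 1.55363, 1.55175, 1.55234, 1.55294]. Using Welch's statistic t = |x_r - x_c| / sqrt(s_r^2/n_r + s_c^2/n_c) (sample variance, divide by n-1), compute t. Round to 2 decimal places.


Welch's t-criterion for glass RI comparison:
Recovered mean = sum / n_r = 9.29739 / 6 = 1.549565
Control mean = sum / n_c = 12.42388 / 8 = 1.552985
Recovered sample variance s_r^2 = 2.0163e-07
Control sample variance s_c^2 = 4.08543e-07
Welch SE (unpooled) = sqrt(s_r^2/n_r + s_c^2/n_c) = sqrt(3.3605e-08 + 5.10679e-08) = sqrt(8.46729e-08) = 0.000290986
|mean_r - mean_c| = 0.00342
t = 0.00342 / 0.000290986 = 11.75

11.75


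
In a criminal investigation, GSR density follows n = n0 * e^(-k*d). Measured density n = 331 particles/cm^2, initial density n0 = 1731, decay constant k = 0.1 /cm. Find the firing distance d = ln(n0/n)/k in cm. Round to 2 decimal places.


GSR distance calculation:
n0/n = 1731 / 331 = 5.229607
ln(n0/n) = 1.654336
d = 1.654336 / 0.1 = 16.54 cm

16.54


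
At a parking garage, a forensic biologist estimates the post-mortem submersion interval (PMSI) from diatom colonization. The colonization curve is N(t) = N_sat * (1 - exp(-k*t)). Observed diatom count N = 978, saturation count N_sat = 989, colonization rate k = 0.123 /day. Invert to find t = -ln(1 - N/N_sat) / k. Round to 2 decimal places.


PMSI from diatom colonization curve:
N / N_sat = 978 / 989 = 0.988878
1 - N/N_sat = 0.011122
ln(1 - N/N_sat) = -4.49883
t = -ln(1 - N/N_sat) / k = -(-4.49883) / 0.123 = 36.58 days

36.58


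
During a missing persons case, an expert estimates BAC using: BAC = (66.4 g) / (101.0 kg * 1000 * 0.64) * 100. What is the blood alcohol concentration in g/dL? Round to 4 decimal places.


Applying the Widmark formula:
BAC = (dose_g / (body_wt * 1000 * r)) * 100
Denominator = 101.0 * 1000 * 0.64 = 64640
BAC = (66.4 / 64640) * 100
BAC = 0.1027 g/dL

0.1027
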